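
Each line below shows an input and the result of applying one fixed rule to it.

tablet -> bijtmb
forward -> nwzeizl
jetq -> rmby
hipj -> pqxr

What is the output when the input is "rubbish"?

The pattern: shift every letter 8 places forward in the alphabet (wrapping around).
For "rubbish" the result is "zcjjqap".

zcjjqap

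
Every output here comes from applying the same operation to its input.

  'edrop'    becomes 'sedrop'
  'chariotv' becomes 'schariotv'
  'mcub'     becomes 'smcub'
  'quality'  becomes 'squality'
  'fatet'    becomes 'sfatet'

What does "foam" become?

sfoam

The pattern: prepend "s".
For "foam" the result is "sfoam".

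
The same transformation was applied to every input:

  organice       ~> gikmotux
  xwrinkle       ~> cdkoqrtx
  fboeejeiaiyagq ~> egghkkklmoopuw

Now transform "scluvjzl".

In each case the input is transformed by: shift every letter 6 places forward in the alphabet (wrapping around), then sort the characters into alphabetical order.
On "scluvjzl": the first step gives "yirabpfr", and the second then gives "abfiprry".

abfiprry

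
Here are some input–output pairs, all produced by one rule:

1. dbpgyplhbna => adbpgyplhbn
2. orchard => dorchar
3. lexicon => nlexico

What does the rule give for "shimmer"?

rshimme

Rule — move the last character to the front.
"shimmer" → "rshimme".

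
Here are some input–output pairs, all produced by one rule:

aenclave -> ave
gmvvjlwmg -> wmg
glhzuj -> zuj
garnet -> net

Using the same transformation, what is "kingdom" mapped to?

Looking at the pairs, the operation is to keep only the last 3 characters.
So "kingdom" becomes "dom".

dom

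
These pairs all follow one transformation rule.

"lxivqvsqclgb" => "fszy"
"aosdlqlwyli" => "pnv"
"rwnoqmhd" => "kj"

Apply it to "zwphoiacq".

mfn

The transformation: shift every letter 3 places backward in the alphabet (wrapping around), then keep one character in every 3, starting at position 3 (positions 3rd, 6th, 9th, ...).
"zwphoiacq" → "wtmelfxzn" → "mfn".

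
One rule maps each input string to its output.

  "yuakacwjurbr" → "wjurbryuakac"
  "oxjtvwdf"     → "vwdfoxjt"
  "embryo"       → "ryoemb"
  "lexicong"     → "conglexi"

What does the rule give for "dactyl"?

tyldac

The pattern: swap the front and back halves of the string.
So "dactyl" becomes "tyldac".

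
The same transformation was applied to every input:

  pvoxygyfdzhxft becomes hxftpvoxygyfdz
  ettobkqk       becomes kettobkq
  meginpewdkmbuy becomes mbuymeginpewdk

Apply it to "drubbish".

hdrubbis

Rule — swap the front and back halves of the string, then move the first 3 characters to the end (rotate left by 3).
"drubbish" → "hdrubbis".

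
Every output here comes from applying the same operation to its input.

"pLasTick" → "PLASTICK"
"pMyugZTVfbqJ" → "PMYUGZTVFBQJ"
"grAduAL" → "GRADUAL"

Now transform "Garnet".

GARNET

The transformation: convert every letter to uppercase.
"Garnet" → "GARNET".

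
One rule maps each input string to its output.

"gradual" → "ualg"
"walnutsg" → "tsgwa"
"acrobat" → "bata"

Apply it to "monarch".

rchm

Rule — move the last 3 characters to the front (rotate right by 3), then delete the last 3 characters.
On "monarch": the first step gives "rchmona", and the second then gives "rchm".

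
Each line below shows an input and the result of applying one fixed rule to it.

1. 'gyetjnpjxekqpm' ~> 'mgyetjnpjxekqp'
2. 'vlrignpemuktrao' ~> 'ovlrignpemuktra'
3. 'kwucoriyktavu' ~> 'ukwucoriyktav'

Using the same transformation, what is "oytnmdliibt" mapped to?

toytnmdliib

What's happening: move the last character to the front.
So "oytnmdliibt" becomes "toytnmdliib".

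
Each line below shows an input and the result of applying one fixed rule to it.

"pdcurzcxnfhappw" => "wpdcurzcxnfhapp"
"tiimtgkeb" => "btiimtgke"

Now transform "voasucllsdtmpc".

Each output is the input with this applied: move the last character to the front.
"voasucllsdtmpc" → "cvoasucllsdtmp".

cvoasucllsdtmp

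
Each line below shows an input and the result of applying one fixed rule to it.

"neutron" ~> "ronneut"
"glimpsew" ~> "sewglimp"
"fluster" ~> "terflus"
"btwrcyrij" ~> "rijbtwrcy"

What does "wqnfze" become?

Looking at the pairs, the operation is to move the last 3 characters to the front (rotate right by 3).
Applying that to "wqnfze" gives "fzewqn".

fzewqn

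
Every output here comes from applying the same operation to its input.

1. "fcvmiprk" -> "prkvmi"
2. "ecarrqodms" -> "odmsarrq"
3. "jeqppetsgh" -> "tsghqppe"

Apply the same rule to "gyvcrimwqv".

mwqvvcri

In each case the input is transformed by: delete the first 2 characters, then swap the front and back halves of the string.
Starting from "gyvcrimwqv": after the first operation, "vcrimwqv"; after the second, "mwqvvcri".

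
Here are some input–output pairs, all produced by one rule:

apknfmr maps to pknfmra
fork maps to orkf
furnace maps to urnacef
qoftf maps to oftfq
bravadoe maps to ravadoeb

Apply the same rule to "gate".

ateg

The rule is to move the first character to the end.
Doing the same to "gate": "ateg".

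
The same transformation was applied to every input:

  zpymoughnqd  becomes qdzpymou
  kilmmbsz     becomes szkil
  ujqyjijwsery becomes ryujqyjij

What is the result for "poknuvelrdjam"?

ampoknuvel

Looking at the pairs, the operation is to move the last 2 characters to the front (rotate right by 2), then delete the last 3 characters.
Applying both steps to "poknuvelrdjam": "ampoknuvelrdj", then "ampoknuvel".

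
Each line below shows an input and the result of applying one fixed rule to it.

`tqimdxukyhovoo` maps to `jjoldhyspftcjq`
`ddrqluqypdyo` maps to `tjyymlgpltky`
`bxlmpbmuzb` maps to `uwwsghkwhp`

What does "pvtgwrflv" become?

gqkqobrma

The transformation: move the last 2 characters to the front (rotate right by 2), then shift every letter 5 places backward in the alphabet (wrapping around).
Starting from "pvtgwrflv": after the first operation, "lvpvtgwrf"; after the second, "gqkqobrma".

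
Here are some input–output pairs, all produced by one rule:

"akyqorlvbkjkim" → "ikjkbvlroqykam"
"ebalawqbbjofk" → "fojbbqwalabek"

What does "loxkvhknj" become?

Rule — move the last character to the front, then reverse the string.
"loxkvhknj" → "nkhvkxolj".

nkhvkxolj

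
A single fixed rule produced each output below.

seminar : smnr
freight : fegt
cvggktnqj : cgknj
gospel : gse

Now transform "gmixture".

In each case the input is transformed by: keep every other character starting from the first (positions 1st, 3rd, 5th, ...).
Applying that to "gmixture" gives "gitr".

gitr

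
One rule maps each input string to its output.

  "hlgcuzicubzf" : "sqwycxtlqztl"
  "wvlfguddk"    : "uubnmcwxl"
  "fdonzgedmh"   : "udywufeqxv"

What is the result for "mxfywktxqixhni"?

yezdowpnbkohzo

Rule — shift every letter 9 places backward in the alphabet (wrapping around), then move the last 3 characters to the front (rotate right by 3).
On "mxfywktxqixhni": the first step gives "dowpnbkohzoyez", and the second then gives "yezdowpnbkohzo".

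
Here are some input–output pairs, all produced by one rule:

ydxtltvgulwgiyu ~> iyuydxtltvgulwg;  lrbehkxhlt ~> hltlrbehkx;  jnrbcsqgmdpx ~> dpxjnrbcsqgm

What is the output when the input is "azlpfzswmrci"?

rciazlpfzswm

Looking at the pairs, the operation is to move the last 3 characters to the front (rotate right by 3).
Applying that to "azlpfzswmrci" gives "rciazlpfzswm".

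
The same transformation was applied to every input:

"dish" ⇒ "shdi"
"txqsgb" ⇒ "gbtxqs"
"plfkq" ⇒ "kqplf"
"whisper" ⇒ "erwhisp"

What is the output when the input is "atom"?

In each case the input is transformed by: move the last 2 characters to the front (rotate right by 2).
On "atom" that produces "omat".

omat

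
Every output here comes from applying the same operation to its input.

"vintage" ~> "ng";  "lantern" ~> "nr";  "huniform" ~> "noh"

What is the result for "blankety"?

The transformation: move the first character to the end, then keep one character in every 3, starting at position 2 (positions 2nd, 5th, 8th, ...).
"blankety" → "lanketyb" → "aeb".

aeb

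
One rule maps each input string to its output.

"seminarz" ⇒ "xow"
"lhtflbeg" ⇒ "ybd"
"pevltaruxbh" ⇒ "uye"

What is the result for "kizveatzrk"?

The transformation: shift every letter 3 places backward in the alphabet (wrapping around), then keep only the last 3 characters.
Working it through for "kizveatzrk": intermediate "hfwsbxqwoh", final "woh".

woh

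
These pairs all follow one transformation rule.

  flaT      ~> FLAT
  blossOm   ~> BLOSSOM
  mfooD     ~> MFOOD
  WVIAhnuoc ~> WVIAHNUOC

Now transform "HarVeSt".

Each output is the input with this applied: convert every letter to uppercase.
Doing the same to "HarVeSt": "HARVEST".

HARVEST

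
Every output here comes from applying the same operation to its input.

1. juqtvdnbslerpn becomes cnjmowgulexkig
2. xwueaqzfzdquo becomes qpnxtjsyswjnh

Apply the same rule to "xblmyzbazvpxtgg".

quefrsutsoiqmzz

The rule is to shift every letter 7 places backward in the alphabet (wrapping around).
Applying that to "xblmyzbazvpxtgg" gives "quefrsutsoiqmzz".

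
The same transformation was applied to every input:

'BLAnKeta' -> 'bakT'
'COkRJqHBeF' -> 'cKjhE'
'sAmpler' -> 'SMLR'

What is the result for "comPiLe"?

CMIE

The rule is to flip the case of every letter, then keep every other character starting from the first (positions 1st, 3rd, 5th, ...).
On "comPiLe": the first step gives "COMpIlE", and the second then gives "CMIE".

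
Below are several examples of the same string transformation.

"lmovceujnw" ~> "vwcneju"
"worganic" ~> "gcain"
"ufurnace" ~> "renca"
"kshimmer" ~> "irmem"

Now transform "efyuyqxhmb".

What's happening: delete the first 3 characters, then take characters alternately from the front and the back (1st, last, 2nd, 2nd-last, ...).
"efyuyqxhmb" → "uyqxhmb" → "ubymqhx".

ubymqhx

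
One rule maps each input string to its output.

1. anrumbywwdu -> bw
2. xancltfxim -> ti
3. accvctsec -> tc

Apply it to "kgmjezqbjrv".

zj

The rule is to keep one character in every 3, starting at position 3 (positions 3rd, 6th, 9th, ...), then delete the first character.
Starting from "kgmjezqbjrv": after the first operation, "mzj"; after the second, "zj".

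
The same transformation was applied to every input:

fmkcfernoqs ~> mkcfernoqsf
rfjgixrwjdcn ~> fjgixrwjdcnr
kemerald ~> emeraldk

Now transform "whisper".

In each case the input is transformed by: move the first character to the end.
For "whisper" the result is "hisperw".

hisperw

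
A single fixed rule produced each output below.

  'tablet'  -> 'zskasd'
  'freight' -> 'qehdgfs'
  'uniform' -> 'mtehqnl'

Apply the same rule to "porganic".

nofqmzbh

Looking at the pairs, the operation is to swap each adjacent pair of characters (1↔2, 3↔4, ...), then shift every letter 1 place backward in the alphabet (wrapping around).
Doing the same to "porganic": "nofqmzbh".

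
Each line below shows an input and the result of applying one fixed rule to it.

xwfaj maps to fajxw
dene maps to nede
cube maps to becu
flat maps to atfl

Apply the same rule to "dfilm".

ilmdf

Rule — move the first 2 characters to the end (rotate left by 2).
"dfilm" → "ilmdf".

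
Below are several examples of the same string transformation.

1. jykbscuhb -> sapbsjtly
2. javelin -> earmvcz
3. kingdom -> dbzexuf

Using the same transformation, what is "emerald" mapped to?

uvdvirc

The rule is to move the last character to the front, then shift every letter 9 places backward in the alphabet (wrapping around).
For "emerald", step one produces "demeral"; step two turns that into "uvdvirc".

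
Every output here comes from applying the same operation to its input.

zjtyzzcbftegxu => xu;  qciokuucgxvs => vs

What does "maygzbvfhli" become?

li

Rule — keep only the last 2 characters.
Doing the same to "maygzbvfhli": "li".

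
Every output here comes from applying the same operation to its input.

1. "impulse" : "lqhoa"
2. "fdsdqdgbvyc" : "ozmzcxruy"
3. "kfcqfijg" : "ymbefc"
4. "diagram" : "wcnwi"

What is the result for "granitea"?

In each case the input is transformed by: delete the first 2 characters, then shift every letter 4 places backward in the alphabet (wrapping around).
Applying that to "granitea" gives "wjepaw".

wjepaw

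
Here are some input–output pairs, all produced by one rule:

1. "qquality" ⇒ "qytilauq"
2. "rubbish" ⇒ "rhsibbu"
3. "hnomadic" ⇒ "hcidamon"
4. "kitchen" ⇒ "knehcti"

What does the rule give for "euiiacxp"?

In each case the input is transformed by: move the first character to the end, then reverse the string.
On "euiiacxp" that produces "epxcaiiu".
(Check on "kitchen": → "itchenk" → "knehcti" ✓)

epxcaiiu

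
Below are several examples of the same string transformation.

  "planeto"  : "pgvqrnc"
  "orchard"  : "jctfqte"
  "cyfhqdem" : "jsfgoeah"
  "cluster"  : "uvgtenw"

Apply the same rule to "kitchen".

ejgpmkv

Each output is the input with this applied: shift every letter 2 places forward in the alphabet (wrapping around), then move the first 3 characters to the end (rotate left by 3).
On "kitchen": the first step gives "mkvejgp", and the second then gives "ejgpmkv".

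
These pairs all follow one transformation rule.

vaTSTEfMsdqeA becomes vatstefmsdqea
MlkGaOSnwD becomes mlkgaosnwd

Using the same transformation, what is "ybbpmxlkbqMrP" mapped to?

ybbpmxlkbqmrp

The pattern: convert every letter to lowercase.
For "ybbpmxlkbqMrP" the result is "ybbpmxlkbqmrp".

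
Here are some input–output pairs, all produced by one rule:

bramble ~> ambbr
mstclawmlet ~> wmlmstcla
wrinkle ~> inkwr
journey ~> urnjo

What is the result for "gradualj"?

The pattern: delete the last 2 characters, then move the last 3 characters to the front (rotate right by 3).
"gradualj" → "gradua" → "duagra".

duagra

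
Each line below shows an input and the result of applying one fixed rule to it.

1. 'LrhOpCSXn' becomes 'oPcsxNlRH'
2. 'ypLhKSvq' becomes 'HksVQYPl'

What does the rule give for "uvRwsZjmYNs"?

WSzJMynSUVr

The rule is to flip the case of every letter, then move the first 3 characters to the end (rotate left by 3).
Starting from "uvRwsZjmYNs": after the first operation, "UVrWSzJMynS"; after the second, "WSzJMynSUVr".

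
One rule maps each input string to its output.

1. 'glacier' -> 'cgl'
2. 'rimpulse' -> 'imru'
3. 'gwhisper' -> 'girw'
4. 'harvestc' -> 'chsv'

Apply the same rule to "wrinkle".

Rule — sort the characters into alphabetical order, then keep every other character starting from the second (positions 2nd, 4th, 6th, ...).
Working it through for "wrinkle": intermediate "eiklnrw", final "ilr".

ilr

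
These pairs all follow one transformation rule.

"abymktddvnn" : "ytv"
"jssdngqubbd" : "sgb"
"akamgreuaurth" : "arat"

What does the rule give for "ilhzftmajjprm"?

Looking at the pairs, the operation is to keep one character in every 3, starting at position 3 (positions 3rd, 6th, 9th, ...).
"ilhzftmajjprm" → "htjr".

htjr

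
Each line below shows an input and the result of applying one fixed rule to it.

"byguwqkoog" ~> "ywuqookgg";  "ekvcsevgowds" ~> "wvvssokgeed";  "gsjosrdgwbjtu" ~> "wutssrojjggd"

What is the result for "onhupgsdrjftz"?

zutsrponjhgf

In each case the input is transformed by: sort the characters into reverse alphabetical order, then delete the last character.
Doing the same to "onhupgsdrjftz": "zutsrponjhgf".
(Check on "gsjosrdgwbjtu": → "wutssrojjggdb" → "wutssrojjggd" ✓)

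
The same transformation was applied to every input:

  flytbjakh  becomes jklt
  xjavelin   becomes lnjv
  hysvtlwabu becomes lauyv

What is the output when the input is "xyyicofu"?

ouyi

What's happening: keep every other character starting from the second (positions 2nd, 4th, 6th, ...), then move the first 2 characters to the end (rotate left by 2).
Doing the same to "xyyicofu": "ouyi".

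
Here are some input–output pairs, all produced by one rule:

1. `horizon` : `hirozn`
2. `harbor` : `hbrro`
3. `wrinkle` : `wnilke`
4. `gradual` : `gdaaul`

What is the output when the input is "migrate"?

mrgtae

In each case the input is transformed by: swap each adjacent pair of characters (1↔2, 3↔4, ...), then delete the first character.
Working it through for "migrate": intermediate "imrgtae", final "mrgtae".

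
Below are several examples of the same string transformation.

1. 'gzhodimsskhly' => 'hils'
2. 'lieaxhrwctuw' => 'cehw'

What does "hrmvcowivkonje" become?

In each case the input is transformed by: keep one character in every 3, starting at position 3 (positions 3rd, 6th, 9th, ...), then sort the characters into alphabetical order.
For "hrmvcowivkonje", step one produces "movn"; step two turns that into "mnov".

mnov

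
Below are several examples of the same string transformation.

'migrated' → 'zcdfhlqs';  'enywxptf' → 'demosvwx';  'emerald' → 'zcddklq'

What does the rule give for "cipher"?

In each case the input is transformed by: sort the characters into alphabetical order, then shift every letter 1 place backward in the alphabet (wrapping around).
Starting from "cipher": after the first operation, "cehipr"; after the second, "bdghoq".

bdghoq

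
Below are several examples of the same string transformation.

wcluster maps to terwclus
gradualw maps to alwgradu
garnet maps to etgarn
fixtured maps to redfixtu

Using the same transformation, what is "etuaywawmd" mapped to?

The rule is to swap the front and back halves of the string, then move the first character to the end.
On "etuaywawmd": the first step gives "wawmdetuay", and the second then gives "awmdetuayw".

awmdetuayw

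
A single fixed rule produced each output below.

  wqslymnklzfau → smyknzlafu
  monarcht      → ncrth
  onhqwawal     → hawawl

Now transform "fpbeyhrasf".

bhyarfs

The pattern: swap each adjacent pair of characters (1↔2, 3↔4, ...), then delete the first 3 characters.
Working it through for "fpbeyhrasf": intermediate "pfebhyarfs", final "bhyarfs".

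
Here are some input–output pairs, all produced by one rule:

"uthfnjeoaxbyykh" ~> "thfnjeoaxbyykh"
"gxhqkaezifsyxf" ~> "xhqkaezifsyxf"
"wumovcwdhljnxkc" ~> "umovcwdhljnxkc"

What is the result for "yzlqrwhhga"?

The rule is to delete the first character.
Applying that to "yzlqrwhhga" gives "zlqrwhhga".

zlqrwhhga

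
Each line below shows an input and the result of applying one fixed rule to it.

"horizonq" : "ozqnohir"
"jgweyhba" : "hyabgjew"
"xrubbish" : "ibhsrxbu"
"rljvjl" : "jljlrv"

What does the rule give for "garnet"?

rteagn

The transformation: swap each adjacent pair of characters (1↔2, 3↔4, ...), then swap the front and back halves of the string.
For "garnet" the result is "rteagn".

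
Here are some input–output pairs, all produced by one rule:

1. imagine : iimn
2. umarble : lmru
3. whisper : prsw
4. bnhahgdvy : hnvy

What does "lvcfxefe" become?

flvx

Looking at the pairs, the operation is to sort the characters into alphabetical order, then keep only the last 4 characters.
For "lvcfxefe" the result is "flvx".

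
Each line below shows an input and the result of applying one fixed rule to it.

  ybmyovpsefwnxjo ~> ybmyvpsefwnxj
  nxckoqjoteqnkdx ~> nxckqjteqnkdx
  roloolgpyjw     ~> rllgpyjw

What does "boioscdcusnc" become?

Each output is the input with this applied: remove every "o".
On "boioscdcusnc" that produces "biscdcusnc".

biscdcusnc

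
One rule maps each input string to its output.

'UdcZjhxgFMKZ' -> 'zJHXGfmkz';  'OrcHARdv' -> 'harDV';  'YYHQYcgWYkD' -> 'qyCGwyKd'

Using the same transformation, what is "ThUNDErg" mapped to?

ndeRG

Each output is the input with this applied: flip the case of every letter, then delete the first 3 characters.
Doing the same to "ThUNDErg": "ndeRG".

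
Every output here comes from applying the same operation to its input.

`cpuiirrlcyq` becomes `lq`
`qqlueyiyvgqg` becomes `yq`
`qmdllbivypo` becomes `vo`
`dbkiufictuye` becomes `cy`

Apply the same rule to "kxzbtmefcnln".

fl

The transformation: keep one character in every 3, starting at position 2 (positions 2nd, 5th, 8th, ...), then delete the first 2 characters.
Applying that to "kxzbtmefcnln" gives "fl".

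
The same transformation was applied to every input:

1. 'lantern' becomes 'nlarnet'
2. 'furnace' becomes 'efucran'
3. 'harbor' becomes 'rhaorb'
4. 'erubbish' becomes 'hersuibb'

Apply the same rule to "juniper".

Each output is the input with this applied: swap the first and last characters, then take characters alternately from the front and the back (1st, last, 2nd, 2nd-last, ...).
So "juniper" becomes "rjuenpi".
(Check on "erubbish": → "hrubbise" → "hersuibb" ✓)

rjuenpi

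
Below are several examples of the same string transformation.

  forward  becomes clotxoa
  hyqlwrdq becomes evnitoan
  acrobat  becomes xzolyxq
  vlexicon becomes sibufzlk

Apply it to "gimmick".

dfjjfzh

The pattern: shift every letter 3 places backward in the alphabet (wrapping around).
"gimmick" → "dfjjfzh".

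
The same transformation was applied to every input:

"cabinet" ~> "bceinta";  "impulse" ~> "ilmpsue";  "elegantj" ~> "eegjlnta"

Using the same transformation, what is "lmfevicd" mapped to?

defilmvc

Rule — sort the characters into alphabetical order, then move the first character to the end.
"lmfevicd" → "cdefilmv" → "defilmvc".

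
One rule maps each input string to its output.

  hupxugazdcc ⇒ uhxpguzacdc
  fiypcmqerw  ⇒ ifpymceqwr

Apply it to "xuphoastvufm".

uxhpaotsuvmf

The pattern: swap each adjacent pair of characters (1↔2, 3↔4, ...).
"xuphoastvufm" → "uxhpaotsuvmf".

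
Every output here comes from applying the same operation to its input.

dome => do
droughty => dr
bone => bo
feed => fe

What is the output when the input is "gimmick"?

gi

Rule — keep only the first 2 characters.
So "gimmick" becomes "gi".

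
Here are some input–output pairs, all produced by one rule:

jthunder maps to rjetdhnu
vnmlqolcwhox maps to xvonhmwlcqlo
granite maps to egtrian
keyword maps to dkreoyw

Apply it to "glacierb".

In each case the input is transformed by: reverse the string, then take characters alternately from the front and the back (1st, last, 2nd, 2nd-last, ...).
Applying both steps to "glacierb": "breicalg", then "bgrleaic".

bgrleaic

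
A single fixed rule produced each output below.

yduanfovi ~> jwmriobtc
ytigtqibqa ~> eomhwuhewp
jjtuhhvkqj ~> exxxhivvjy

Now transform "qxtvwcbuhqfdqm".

Rule — move the last 2 characters to the front (rotate right by 2), then shift every letter 12 places backward in the alphabet (wrapping around).
Applying both steps to "qxtvwcbuhqfdqm": "qmqxtvwcbuhqfd", then "eaelhjkqpivetr".

eaelhjkqpivetr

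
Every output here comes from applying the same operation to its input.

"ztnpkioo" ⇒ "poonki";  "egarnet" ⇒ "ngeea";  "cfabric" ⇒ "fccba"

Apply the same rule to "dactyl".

The rule is to sort the characters into reverse alphabetical order, then delete the first 2 characters.
On "dactyl": the first step gives "ytldca", and the second then gives "ldca".

ldca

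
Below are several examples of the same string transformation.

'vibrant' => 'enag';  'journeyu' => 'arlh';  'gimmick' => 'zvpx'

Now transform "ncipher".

In each case the input is transformed by: shift every letter 13 places forward in the alphabet (wrapping around) — i.e. ROT13, then keep only the last 4 characters.
"ncipher" → "apvcure" → "cure".

cure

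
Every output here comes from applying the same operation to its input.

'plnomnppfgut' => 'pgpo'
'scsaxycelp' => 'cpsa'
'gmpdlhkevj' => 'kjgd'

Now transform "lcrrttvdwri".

The rule is to keep one character in every 3, starting at position 1 (positions 1st, 4th, 7th, ...), then swap the front and back halves of the string.
Applying both steps to "lcrrttvdwri": "lrvr", then "vrlr".

vrlr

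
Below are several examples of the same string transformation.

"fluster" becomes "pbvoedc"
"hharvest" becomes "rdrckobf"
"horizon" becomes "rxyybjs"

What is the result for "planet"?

The pattern: take characters alternately from the front and the back (1st, last, 2nd, 2nd-last, ...), then shift every letter 10 places forward in the alphabet (wrapping around).
On "planet": the first step gives "ptlean", and the second then gives "zdvokx".

zdvokx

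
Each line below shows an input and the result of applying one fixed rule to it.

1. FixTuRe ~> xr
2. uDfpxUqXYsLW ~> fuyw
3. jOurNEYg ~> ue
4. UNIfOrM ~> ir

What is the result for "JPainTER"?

The pattern: keep one character in every 3, starting at position 3 (positions 3rd, 6th, 9th, ...), then convert every letter to lowercase.
Working it through for "JPainTER": intermediate "aT", final "at".

at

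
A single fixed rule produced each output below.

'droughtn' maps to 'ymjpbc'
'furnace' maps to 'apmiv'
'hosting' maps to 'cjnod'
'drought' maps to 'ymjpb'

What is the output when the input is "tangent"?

ovibz

The rule is to shift every letter 5 places backward in the alphabet (wrapping around), then delete the last 2 characters.
Applying both steps to "tangent": "ovibzio", then "ovibz".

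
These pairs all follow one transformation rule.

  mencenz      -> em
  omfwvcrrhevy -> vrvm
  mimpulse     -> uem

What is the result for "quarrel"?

The pattern: move the first 3 characters to the end (rotate left by 3), then keep one character in every 3, starting at position 2 (positions 2nd, 5th, 8th, ...).
Starting from "quarrel": after the first operation, "rrelqua"; after the second, "rq".
(Check on "mencenz": → "cenzmen" → "em" ✓)

rq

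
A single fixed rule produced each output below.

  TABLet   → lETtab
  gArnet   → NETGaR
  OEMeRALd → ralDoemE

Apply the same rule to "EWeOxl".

oXLewE

In each case the input is transformed by: swap the front and back halves of the string, then flip the case of every letter.
Starting from "EWeOxl": after the first operation, "OxlEWe"; after the second, "oXLewE".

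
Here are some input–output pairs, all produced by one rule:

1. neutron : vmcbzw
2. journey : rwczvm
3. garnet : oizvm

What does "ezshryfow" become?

The rule is to delete the last character, then shift every letter 8 places forward in the alphabet (wrapping around).
On "ezshryfow": the first step gives "ezshryfo", and the second then gives "mhapzgnw".
(Check on "garnet": → "garne" → "oizvm" ✓)

mhapzgnw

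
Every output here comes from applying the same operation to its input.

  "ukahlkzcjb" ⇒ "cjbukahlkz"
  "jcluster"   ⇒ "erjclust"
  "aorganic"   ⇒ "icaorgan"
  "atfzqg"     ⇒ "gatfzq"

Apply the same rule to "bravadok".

What's happening: move the first 2 characters to the end (rotate left by 2), then swap the front and back halves of the string.
Starting from "bravadok": after the first operation, "avadokbr"; after the second, "okbravad".

okbravad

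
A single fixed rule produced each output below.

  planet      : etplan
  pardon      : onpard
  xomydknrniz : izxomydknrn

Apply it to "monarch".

chmonar

The pattern: move the last 2 characters to the front (rotate right by 2).
On "monarch" that produces "chmonar".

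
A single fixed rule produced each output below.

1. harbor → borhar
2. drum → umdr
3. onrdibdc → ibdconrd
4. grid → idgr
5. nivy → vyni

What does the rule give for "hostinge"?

Looking at the pairs, the operation is to swap the front and back halves of the string.
So "hostinge" becomes "ingehost".

ingehost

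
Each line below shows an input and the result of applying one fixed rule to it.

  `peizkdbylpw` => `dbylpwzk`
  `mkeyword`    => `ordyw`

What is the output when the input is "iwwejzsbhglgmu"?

zsbhglgmuej

The pattern: delete the first 3 characters, then move the first 2 characters to the end (rotate left by 2).
For "iwwejzsbhglgmu" the result is "zsbhglgmuej".
(Check on "mkeyword": → "yword" → "ordyw" ✓)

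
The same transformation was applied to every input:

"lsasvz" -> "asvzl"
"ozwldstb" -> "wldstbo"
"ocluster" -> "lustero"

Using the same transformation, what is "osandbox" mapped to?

Looking at the pairs, the operation is to move the first 2 characters to the end (rotate left by 2), then delete the last character.
Applying that to "osandbox" gives "andboxo".

andboxo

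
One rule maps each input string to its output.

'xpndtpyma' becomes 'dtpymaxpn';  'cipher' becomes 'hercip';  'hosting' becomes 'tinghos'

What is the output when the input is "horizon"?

Each output is the input with this applied: move the first 3 characters to the end (rotate left by 3).
Applying that to "horizon" gives "izonhor".

izonhor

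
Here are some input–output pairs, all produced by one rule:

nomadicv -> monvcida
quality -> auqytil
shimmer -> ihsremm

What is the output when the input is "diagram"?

aidmarg

Looking at the pairs, the operation is to reverse the string, then move the last 3 characters to the front (rotate right by 3).
For "diagram", step one produces "margaid"; step two turns that into "aidmarg".
(Check on "shimmer": → "remmihs" → "ihsremm" ✓)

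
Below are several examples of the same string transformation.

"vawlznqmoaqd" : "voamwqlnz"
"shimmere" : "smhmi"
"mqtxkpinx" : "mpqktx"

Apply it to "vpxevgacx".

What's happening: delete the last 3 characters, then take characters alternately from the front and the back (1st, last, 2nd, 2nd-last, ...).
For "vpxevgacx", step one produces "vpxevg"; step two turns that into "vgpvxe".

vgpvxe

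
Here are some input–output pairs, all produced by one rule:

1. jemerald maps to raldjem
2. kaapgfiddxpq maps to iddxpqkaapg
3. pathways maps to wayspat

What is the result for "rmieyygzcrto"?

Rule — swap the front and back halves of the string, then delete the last character.
For "rmieyygzcrto", step one produces "gzcrtormieyy"; step two turns that into "gzcrtormiey".

gzcrtormiey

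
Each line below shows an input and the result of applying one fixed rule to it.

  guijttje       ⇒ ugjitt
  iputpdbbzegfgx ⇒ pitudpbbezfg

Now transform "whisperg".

Each output is the input with this applied: swap each adjacent pair of characters (1↔2, 3↔4, ...), then delete the last 2 characters.
For "whisperg", step one produces "hwsiepgr"; step two turns that into "hwsiep".

hwsiep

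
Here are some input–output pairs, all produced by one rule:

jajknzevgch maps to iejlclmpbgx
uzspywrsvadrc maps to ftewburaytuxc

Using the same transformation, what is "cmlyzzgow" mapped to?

In each case the input is transformed by: move the last 3 characters to the front (rotate right by 3), then shift every letter 2 places forward in the alphabet (wrapping around).
Applying both steps to "cmlyzzgow": "gowcmlyzz", then "iqyeonabb".

iqyeonabb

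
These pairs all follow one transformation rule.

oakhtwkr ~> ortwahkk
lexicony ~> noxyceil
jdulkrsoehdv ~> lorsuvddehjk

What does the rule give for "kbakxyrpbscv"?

prsvxyabbckk

In each case the input is transformed by: sort the characters into alphabetical order, then swap the front and back halves of the string.
On "kbakxyrpbscv": the first step gives "abbckkprsvxy", and the second then gives "prsvxyabbckk".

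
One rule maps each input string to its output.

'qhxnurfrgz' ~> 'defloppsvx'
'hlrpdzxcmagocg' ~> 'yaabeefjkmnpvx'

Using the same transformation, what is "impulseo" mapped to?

The pattern: sort the characters into alphabetical order, then shift every letter 2 places backward in the alphabet (wrapping around).
Applying both steps to "impulseo": "eilmopsu", then "cgjkmnqs".

cgjkmnqs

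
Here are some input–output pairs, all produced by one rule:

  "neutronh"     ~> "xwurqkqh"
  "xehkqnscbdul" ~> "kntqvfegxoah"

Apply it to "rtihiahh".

The rule is to move the first 2 characters to the end (rotate left by 2), then shift every letter 3 places forward in the alphabet (wrapping around).
Applying both steps to "rtihiahh": "ihiahhrt", then "lkldkkuw".

lkldkkuw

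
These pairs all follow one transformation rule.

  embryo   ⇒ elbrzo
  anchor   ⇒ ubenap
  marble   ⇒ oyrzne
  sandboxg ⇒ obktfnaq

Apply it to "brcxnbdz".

The transformation: shift every letter 13 places forward in the alphabet (wrapping around) — i.e. ROT13, then swap the front and back halves of the string.
"brcxnbdz" → "oepkaoqm" → "aoqmoepk".

aoqmoepk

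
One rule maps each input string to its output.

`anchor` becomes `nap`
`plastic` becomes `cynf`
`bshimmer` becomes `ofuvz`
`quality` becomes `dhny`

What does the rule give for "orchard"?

The pattern: shift every letter 13 places forward in the alphabet (wrapping around) — i.e. ROT13, then delete the last 3 characters.
For "orchard", step one produces "bepuneq"; step two turns that into "bepu".

bepu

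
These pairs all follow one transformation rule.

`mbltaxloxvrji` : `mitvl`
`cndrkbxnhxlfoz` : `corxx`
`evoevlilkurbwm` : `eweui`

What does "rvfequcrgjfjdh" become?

Rule — keep one character in every 3, starting at position 1 (positions 1st, 4th, 7th, ...), then take characters alternately from the front and the back (1st, last, 2nd, 2nd-last, ...).
Starting from "rvfequcrgjfjdh": after the first operation, "recjd"; after the second, "rdejc".

rdejc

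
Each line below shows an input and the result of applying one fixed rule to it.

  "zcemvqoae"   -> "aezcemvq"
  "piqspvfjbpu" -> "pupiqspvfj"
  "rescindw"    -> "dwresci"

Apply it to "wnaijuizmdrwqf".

The rule is to move the last 2 characters to the front (rotate right by 2), then delete the last character.
Starting from "wnaijuizmdrwqf": after the first operation, "qfwnaijuizmdrw"; after the second, "qfwnaijuizmdr".
(Check on "rescindw": → "dwrescin" → "dwresci" ✓)

qfwnaijuizmdr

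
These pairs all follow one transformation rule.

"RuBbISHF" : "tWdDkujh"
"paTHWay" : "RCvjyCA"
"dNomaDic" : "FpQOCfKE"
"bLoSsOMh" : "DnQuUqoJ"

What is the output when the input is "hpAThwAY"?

Each output is the input with this applied: shift every letter 2 places forward in the alphabet (wrapping around), then flip the case of every letter.
On "hpAThwAY": the first step gives "jrCVjyCA", and the second then gives "JRcvJYca".

JRcvJYca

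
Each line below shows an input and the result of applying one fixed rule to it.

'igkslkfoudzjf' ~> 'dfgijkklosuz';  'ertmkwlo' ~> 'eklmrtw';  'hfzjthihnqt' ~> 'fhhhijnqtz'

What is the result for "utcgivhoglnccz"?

cccgghilnotuv

In each case the input is transformed by: delete the last character, then sort the characters into alphabetical order.
For "utcgivhoglnccz", step one produces "utcgivhoglncc"; step two turns that into "cccgghilnotuv".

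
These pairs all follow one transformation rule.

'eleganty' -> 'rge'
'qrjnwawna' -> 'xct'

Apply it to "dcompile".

In each case the input is transformed by: keep one character in every 3, starting at position 2 (positions 2nd, 5th, 8th, ...), then shift every letter 6 places forward in the alphabet (wrapping around).
Applying that to "dcompile" gives "ivk".

ivk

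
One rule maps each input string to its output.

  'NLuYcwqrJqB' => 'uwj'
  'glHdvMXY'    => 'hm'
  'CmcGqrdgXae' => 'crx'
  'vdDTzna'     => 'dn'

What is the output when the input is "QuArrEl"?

ae

Rule — keep one character in every 3, starting at position 3 (positions 3rd, 6th, 9th, ...), then convert every letter to lowercase.
Working it through for "QuArrEl": intermediate "AE", final "ae".
(Check on "NLuYcwqrJqB": → "uwJ" → "uwj" ✓)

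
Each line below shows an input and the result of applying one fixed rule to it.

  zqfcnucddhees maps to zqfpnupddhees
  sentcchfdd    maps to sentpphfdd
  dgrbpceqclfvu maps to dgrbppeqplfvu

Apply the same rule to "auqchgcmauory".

auqphgpmauory

Looking at the pairs, the operation is to replace every "c" with "p".
"auqchgcmauory" → "auqphgpmauory".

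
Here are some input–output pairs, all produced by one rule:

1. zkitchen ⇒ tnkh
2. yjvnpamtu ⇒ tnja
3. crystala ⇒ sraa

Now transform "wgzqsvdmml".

The transformation: keep every other character starting from the second (positions 2nd, 4th, 6th, ...), then sort the characters into reverse alphabetical order.
Applying both steps to "wgzqsvdmml": "gqvml", then "vqmlg".

vqmlg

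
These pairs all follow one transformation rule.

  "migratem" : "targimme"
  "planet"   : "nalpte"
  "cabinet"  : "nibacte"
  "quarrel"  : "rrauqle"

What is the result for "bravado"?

avarbod

What's happening: move the last 2 characters to the front (rotate right by 2), then reverse the string.
On "bravado": the first step gives "dobrava", and the second then gives "avarbod".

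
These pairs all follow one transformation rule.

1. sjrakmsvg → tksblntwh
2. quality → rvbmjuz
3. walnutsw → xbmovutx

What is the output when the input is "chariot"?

dibsjpu

The pattern: shift every letter 1 place forward in the alphabet (wrapping around).
Applying that to "chariot" gives "dibsjpu".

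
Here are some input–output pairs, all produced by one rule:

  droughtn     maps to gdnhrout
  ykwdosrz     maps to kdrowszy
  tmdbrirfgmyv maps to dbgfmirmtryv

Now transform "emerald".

daeemlr

What's happening: sort the characters into alphabetical order, then swap each adjacent pair of characters (1↔2, 3↔4, ...).
On "emerald": the first step gives "adeelmr", and the second then gives "daeemlr".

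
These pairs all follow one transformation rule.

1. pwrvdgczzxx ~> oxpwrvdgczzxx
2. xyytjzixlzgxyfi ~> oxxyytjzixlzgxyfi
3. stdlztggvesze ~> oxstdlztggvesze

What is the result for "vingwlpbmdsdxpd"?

The pattern: prepend "ox".
Doing the same to "vingwlpbmdsdxpd": "oxvingwlpbmdsdxpd".

oxvingwlpbmdsdxpd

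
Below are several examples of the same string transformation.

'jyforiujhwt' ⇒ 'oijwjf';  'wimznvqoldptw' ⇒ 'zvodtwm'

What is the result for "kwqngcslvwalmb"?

The pattern: move the first 3 characters to the end (rotate left by 3), then keep every other character starting from the first (positions 1st, 3rd, 5th, ...).
On "kwqngcslvwalmb" that produces "nclwlbw".

nclwlbw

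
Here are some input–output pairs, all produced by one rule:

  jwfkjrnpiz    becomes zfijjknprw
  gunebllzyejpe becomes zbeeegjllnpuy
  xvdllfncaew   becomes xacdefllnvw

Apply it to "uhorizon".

zhinooru

In each case the input is transformed by: sort the characters into alphabetical order, then move the last character to the front.
Applying that to "uhorizon" gives "zhinooru".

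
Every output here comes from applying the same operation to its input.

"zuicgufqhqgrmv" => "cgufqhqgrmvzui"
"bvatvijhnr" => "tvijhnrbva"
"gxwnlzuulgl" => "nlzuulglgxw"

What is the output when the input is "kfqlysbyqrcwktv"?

lysbyqrcwktvkfq

Each output is the input with this applied: move the first 3 characters to the end (rotate left by 3).
Doing the same to "kfqlysbyqrcwktv": "lysbyqrcwktvkfq".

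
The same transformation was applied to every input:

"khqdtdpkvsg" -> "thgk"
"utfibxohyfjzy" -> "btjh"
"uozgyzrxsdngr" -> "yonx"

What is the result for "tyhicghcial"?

Looking at the pairs, the operation is to keep one character in every 3, starting at position 2 (positions 2nd, 5th, 8th, ...), then swap each adjacent pair of characters (1↔2, 3↔4, ...).
For "tyhicghcial", step one produces "yccl"; step two turns that into "cylc".

cylc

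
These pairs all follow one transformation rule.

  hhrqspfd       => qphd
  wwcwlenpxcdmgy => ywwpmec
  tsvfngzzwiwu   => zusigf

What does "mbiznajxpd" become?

Rule — keep every other character starting from the second (positions 2nd, 4th, 6th, ...), then sort the characters into reverse alphabetical order.
On "mbiznajxpd" that produces "zxdba".

zxdba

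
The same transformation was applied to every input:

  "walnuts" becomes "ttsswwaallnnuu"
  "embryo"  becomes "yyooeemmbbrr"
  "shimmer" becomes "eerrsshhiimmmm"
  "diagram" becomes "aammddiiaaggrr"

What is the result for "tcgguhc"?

Each output is the input with this applied: move the last 2 characters to the front (rotate right by 2), then double every character.
On "tcgguhc": the first step gives "hctcggu", and the second then gives "hhccttccgggguu".

hhccttccgggguu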